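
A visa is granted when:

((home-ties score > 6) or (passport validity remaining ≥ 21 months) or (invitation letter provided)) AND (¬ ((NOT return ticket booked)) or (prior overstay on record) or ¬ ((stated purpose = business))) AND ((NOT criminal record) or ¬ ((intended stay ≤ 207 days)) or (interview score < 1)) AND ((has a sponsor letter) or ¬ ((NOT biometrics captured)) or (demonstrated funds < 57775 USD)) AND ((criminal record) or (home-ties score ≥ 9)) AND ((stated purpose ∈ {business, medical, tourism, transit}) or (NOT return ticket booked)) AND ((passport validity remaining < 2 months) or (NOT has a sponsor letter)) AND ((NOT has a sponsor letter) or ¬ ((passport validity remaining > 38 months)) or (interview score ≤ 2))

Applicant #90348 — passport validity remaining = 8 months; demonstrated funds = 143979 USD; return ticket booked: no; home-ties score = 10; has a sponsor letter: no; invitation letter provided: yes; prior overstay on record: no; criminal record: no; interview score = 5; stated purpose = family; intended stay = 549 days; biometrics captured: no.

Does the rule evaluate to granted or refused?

Atomic conditions:
  home-ties score > 6: 10 > 6 is true
  passport validity remaining ≥ 21 months: 8 ≥ 21 is false
  invitation letter provided: yes → true
  NOT return ticket booked: no → true
  prior overstay on record: no → false
  stated purpose = business: family == business is false
  NOT criminal record: no → true
  intended stay ≤ 207 days: 549 ≤ 207 is false
  interview score < 1: 5 < 1 is false
  has a sponsor letter: no → false
  NOT biometrics captured: no → true
  demonstrated funds < 57775 USD: 143979 < 57775 is false
  criminal record: no → false
  home-ties score ≥ 9: 10 ≥ 9 is true
  stated purpose ∈ {business, medical, tourism, transit}: family is not in the set → false
  passport validity remaining < 2 months: 8 < 2 is false
  NOT has a sponsor letter: no → true
  passport validity remaining > 38 months: 8 > 38 is false
  interview score ≤ 2: 5 ≤ 2 is false
Combine:
[1] true OR false OR true = true
[2.1] NOT true = false
[2.3] NOT false = true
[2] false OR false OR true = true
[3.2] NOT false = true
[3] true OR true OR false = true
[4.2] NOT true = false
[4] false OR false OR false = false
[5] false OR true = true
[6] false OR true = true
[7] false OR true = true
[8.2] NOT false = true
[8] true OR true OR false = true
[root] true AND true AND true AND false AND true AND true AND true AND true = false
Overall: false → refused

Refused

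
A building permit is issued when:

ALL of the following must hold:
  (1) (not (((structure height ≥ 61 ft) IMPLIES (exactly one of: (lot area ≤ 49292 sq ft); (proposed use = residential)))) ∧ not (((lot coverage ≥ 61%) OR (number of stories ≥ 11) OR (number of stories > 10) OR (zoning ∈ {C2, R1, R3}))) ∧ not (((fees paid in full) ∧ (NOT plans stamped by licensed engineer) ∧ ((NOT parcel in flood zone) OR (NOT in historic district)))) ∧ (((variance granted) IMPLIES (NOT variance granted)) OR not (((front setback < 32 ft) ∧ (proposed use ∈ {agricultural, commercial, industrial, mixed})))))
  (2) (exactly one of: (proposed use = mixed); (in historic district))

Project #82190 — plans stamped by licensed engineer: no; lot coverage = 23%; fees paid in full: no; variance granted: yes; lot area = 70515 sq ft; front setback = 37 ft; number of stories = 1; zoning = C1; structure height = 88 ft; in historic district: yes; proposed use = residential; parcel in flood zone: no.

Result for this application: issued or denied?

Denied

Atomic conditions:
  structure height ≥ 61 ft: 88 ≥ 61 is true
  lot area ≤ 49292 sq ft: 70515 ≤ 49292 is false
  proposed use = residential: residential == residential is true
  lot coverage ≥ 61%: 23 ≥ 61 is false
  number of stories ≥ 11: 1 ≥ 11 is false
  number of stories > 10: 1 > 10 is false
  zoning ∈ {C2, R1, R3}: C1 is not in the set → false
  fees paid in full: no → false
  NOT plans stamped by licensed engineer: no → true
  NOT parcel in flood zone: no → true
  NOT in historic district: yes → false
  variance granted: yes → true
  NOT variance granted: yes → false
  front setback < 32 ft: 37 < 32 is false
  proposed use ∈ {agricultural, commercial, industrial, mixed}: residential is not in the set → false
  proposed use = mixed: residential == mixed is false
  in historic district: yes → true
Combine:
[1.1.1.2] exactly-one(false, true) = true
[1.1.1] true → true = true
[1.1] NOT true = false
[1.2.1] false OR false OR false OR false = false
[1.2] NOT false = true
[1.3.1.3] true OR false = true
[1.3.1] false AND true AND true = false
[1.3] NOT false = true
[1.4.1] true → false = false
[1.4.2.1] false AND false = false
[1.4.2] NOT false = true
[1.4] false OR true = true
[1] false AND true AND true AND true = false
[2] exactly-one(false, true) = true
[root] false AND true = false
Overall: false → denied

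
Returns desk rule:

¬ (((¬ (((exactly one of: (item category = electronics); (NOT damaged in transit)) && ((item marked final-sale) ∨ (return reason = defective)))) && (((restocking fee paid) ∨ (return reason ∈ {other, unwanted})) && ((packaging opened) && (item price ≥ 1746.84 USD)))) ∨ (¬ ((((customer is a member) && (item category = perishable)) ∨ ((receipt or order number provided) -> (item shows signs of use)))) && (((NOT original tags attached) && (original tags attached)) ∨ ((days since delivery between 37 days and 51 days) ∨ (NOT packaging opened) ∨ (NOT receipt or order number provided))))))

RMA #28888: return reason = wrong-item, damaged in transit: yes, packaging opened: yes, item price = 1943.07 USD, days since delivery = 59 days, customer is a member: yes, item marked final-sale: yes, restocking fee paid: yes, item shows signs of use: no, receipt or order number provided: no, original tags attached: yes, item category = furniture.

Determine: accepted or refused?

Atomic conditions:
  item category = electronics: furniture == electronics is false
  NOT damaged in transit: yes → false
  item marked final-sale: yes → true
  return reason = defective: wrong-item == defective is false
  restocking fee paid: yes → true
  return reason ∈ {other, unwanted}: wrong-item is not in the set → false
  packaging opened: yes → true
  item price ≥ 1746.84 USD: 1943.07 ≥ 1746.84 is true
  customer is a member: yes → true
  item category = perishable: furniture == perishable is false
  receipt or order number provided: no → false
  item shows signs of use: no → false
  NOT original tags attached: yes → false
  original tags attached: yes → true
  days since delivery between 37 days and 51 days: 59 in [37, 51] is false
  NOT packaging opened: yes → false
  NOT receipt or order number provided: no → true
Combine:
[1.1.1.1.1] exactly-one(false, false) = false
[1.1.1.1.2] true OR false = true
[1.1.1.1] false AND true = false
[1.1.1] NOT false = true
[1.1.2.1] true OR false = true
[1.1.2.2] true AND true = true
[1.1.2] true AND true = true
[1.1] true AND true = true
[1.2.1.1.1] true AND false = false
[1.2.1.1.2] false → false (antecedent false ⇒ implication holds) = true
[1.2.1.1] false OR true = true
[1.2.1] NOT true = false
[1.2.2.1] false AND true = false
[1.2.2.2] false OR false OR true = true
[1.2.2] false OR true = true
[1.2] false AND true = false
[1] true OR false = true
[root] NOT true = false
Overall: false → refused

Refused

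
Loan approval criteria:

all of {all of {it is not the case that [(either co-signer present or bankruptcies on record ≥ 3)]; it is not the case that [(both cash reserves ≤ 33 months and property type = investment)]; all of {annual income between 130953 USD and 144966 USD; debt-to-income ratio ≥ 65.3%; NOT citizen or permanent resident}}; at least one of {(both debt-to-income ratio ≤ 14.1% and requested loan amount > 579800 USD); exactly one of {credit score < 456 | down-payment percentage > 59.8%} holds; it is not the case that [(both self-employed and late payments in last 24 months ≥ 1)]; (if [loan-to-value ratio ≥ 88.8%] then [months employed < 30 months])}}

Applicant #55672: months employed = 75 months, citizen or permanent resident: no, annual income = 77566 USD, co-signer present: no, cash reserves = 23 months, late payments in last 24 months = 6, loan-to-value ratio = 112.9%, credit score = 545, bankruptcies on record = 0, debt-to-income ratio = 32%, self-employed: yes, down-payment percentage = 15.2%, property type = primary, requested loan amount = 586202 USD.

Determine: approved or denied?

Denied

Atomic conditions:
  co-signer present: no → false
  bankruptcies on record ≥ 3: 0 ≥ 3 is false
  cash reserves ≤ 33 months: 23 ≤ 33 is true
  property type = investment: primary == investment is false
  annual income between 130953 USD and 144966 USD: 77566 in [130953, 144966] is false
  debt-to-income ratio ≥ 65.3%: 32 ≥ 65.3 is false
  NOT citizen or permanent resident: no → true
  debt-to-income ratio ≤ 14.1%: 32 ≤ 14.1 is false
  requested loan amount > 579800 USD: 586202 > 579800 is true
  credit score < 456: 545 < 456 is false
  down-payment percentage > 59.8%: 15.2 > 59.8 is false
  self-employed: yes → true
  late payments in last 24 months ≥ 1: 6 ≥ 1 is true
  loan-to-value ratio ≥ 88.8%: 112.9 ≥ 88.8 is true
  months employed < 30 months: 75 < 30 is false
Combine:
[1.1.1] false OR false = false
[1.1] NOT false = true
[1.2.1] true AND false = false
[1.2] NOT false = true
[1.3] false AND false AND true = false
[1] true AND true AND false = false
[2.1] false AND true = false
[2.2] exactly-one(false, false) = false
[2.3.1] true AND true = true
[2.3] NOT true = false
[2.4] true → false = false
[2] false OR false OR false OR false = false
[root] false AND false = false
Overall: false → denied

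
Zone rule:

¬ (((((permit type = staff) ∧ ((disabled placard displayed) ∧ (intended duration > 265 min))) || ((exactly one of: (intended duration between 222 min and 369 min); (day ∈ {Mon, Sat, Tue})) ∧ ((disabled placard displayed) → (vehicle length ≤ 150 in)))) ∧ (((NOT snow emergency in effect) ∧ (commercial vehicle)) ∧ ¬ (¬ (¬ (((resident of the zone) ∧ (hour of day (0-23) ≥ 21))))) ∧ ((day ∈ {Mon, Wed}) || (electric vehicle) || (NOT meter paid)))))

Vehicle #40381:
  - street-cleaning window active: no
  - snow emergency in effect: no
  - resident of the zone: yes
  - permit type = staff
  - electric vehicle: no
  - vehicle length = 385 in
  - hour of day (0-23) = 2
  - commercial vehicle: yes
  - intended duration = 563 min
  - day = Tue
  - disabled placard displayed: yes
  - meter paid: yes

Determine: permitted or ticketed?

Atomic conditions:
  permit type = staff: staff == staff is true
  disabled placard displayed: yes → true
  intended duration > 265 min: 563 > 265 is true
  intended duration between 222 min and 369 min: 563 in [222, 369] is false
  day ∈ {Mon, Sat, Tue}: Tue is in the set → true
  vehicle length ≤ 150 in: 385 ≤ 150 is false
  NOT snow emergency in effect: no → true
  commercial vehicle: yes → true
  resident of the zone: yes → true
  hour of day (0-23) ≥ 21: 2 ≥ 21 is false
  day ∈ {Mon, Wed}: Tue is not in the set → false
  electric vehicle: no → false
  NOT meter paid: yes → false
Combine:
[1.1.1.2] true AND true = true
[1.1.1] true AND true = true
[1.1.2.1] exactly-one(false, true) = true
[1.1.2.2] true → false = false
[1.1.2] true AND false = false
[1.1] true OR false = true
[1.2.1] true AND true = true
[1.2.2.1.1.1] true AND false = false
[1.2.2.1.1] NOT false = true
[1.2.2.1] NOT true = false
[1.2.2] NOT false = true
[1.2.3] false OR false OR false = false
[1.2] true AND true AND false = false
[1] true AND false = false
[root] NOT false = true
Overall: true → permitted

Permitted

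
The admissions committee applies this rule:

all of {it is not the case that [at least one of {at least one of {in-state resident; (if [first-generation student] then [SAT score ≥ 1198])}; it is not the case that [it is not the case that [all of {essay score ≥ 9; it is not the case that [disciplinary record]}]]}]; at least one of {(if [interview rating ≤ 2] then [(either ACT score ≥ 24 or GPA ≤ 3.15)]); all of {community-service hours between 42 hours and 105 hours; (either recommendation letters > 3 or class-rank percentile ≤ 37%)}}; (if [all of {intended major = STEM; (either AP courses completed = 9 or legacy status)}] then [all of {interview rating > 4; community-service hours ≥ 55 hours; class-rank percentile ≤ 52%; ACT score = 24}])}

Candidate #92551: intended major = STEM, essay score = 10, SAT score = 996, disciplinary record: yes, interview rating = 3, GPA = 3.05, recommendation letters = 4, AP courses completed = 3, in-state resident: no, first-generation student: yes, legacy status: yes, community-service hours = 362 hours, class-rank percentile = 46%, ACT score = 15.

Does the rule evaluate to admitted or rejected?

Atomic conditions:
  in-state resident: no → false
  first-generation student: yes → true
  SAT score ≥ 1198: 996 ≥ 1198 is false
  essay score ≥ 9: 10 ≥ 9 is true
  disciplinary record: yes → true
  interview rating ≤ 2: 3 ≤ 2 is false
  ACT score ≥ 24: 15 ≥ 24 is false
  GPA ≤ 3.15: 3.05 ≤ 3.15 is true
  community-service hours between 42 hours and 105 hours: 362 in [42, 105] is false
  recommendation letters > 3: 4 > 3 is true
  class-rank percentile ≤ 37%: 46 ≤ 37 is false
  intended major = STEM: STEM == STEM is true
  AP courses completed = 9: 3 == 9 is false
  legacy status: yes → true
  interview rating > 4: 3 > 4 is false
  community-service hours ≥ 55 hours: 362 ≥ 55 is true
  class-rank percentile ≤ 52%: 46 ≤ 52 is true
  ACT score = 24: 15 == 24 is false
Combine:
[1.1.1.2] true → false = false
[1.1.1] false OR false = false
[1.1.2.1.1.2] NOT true = false
[1.1.2.1.1] true AND false = false
[1.1.2.1] NOT false = true
[1.1.2] NOT true = false
[1.1] false OR false = false
[1] NOT false = true
[2.1.2] false OR true = true
[2.1] false → true (antecedent false ⇒ implication holds) = true
[2.2.2] true OR false = true
[2.2] false AND true = false
[2] true OR false = true
[3.1.2] false OR true = true
[3.1] true AND true = true
[3.2] false AND true AND true AND false = false
[3] true → false = false
[root] true AND true AND false = false
Overall: false → rejected

Rejected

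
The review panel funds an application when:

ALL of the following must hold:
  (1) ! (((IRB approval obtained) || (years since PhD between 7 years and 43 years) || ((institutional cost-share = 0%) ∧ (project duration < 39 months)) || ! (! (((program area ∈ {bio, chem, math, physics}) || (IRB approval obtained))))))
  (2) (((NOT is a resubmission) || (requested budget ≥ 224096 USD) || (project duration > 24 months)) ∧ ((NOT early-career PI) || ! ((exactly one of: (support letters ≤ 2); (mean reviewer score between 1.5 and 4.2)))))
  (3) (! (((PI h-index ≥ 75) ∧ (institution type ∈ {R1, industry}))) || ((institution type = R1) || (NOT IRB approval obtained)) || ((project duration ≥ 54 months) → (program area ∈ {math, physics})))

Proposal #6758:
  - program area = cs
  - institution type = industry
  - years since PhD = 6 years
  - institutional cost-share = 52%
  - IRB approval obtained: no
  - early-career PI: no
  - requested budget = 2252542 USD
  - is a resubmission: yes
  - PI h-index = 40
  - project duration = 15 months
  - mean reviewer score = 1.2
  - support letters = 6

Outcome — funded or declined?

Funded

Atomic conditions:
  IRB approval obtained: no → false
  years since PhD between 7 years and 43 years: 6 in [7, 43] is false
  institutional cost-share = 0%: 52 == 0 is false
  project duration < 39 months: 15 < 39 is true
  program area ∈ {bio, chem, math, physics}: cs is not in the set → false
  NOT is a resubmission: yes → false
  requested budget ≥ 224096 USD: 2252542 ≥ 224096 is true
  project duration > 24 months: 15 > 24 is false
  NOT early-career PI: no → true
  support letters ≤ 2: 6 ≤ 2 is false
  mean reviewer score between 1.5 and 4.2: 1.2 in [1.5, 4.2] is false
  PI h-index ≥ 75: 40 ≥ 75 is false
  institution type ∈ {R1, industry}: industry is in the set → true
  institution type = R1: industry == R1 is false
  NOT IRB approval obtained: no → true
  project duration ≥ 54 months: 15 ≥ 54 is false
  program area ∈ {math, physics}: cs is not in the set → false
Combine:
[1.1.3] false AND true = false
[1.1.4.1.1] false OR false = false
[1.1.4.1] NOT false = true
[1.1.4] NOT true = false
[1.1] false OR false OR false OR false = false
[1] NOT false = true
[2.1] false OR true OR false = true
[2.2.2.1] exactly-one(false, false) = false
[2.2.2] NOT false = true
[2.2] true OR true = true
[2] true AND true = true
[3.1.1] false AND true = false
[3.1] NOT false = true
[3.2] false OR true = true
[3.3] false → false (antecedent false ⇒ implication holds) = true
[3] true OR true OR true = true
[root] true AND true AND true = true
Overall: true → funded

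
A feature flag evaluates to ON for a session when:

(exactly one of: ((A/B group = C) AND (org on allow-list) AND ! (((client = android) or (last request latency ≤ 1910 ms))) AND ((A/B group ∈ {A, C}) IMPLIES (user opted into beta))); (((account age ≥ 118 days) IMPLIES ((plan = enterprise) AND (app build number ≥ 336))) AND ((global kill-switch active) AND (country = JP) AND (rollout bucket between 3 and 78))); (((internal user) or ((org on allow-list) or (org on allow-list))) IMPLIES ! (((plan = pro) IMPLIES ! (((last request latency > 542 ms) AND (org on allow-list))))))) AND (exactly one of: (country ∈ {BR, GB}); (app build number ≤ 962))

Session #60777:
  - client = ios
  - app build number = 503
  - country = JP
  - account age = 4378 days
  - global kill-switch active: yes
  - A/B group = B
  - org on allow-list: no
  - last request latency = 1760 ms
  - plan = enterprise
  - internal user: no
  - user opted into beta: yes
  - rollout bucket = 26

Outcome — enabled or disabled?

Atomic conditions:
  A/B group = C: B == C is false
  org on allow-list: no → false
  client = android: ios == android is false
  last request latency ≤ 1910 ms: 1760 ≤ 1910 is true
  A/B group ∈ {A, C}: B is not in the set → false
  user opted into beta: yes → true
  account age ≥ 118 days: 4378 ≥ 118 is true
  plan = enterprise: enterprise == enterprise is true
  app build number ≥ 336: 503 ≥ 336 is true
  global kill-switch active: yes → true
  country = JP: JP == JP is true
  rollout bucket between 3 and 78: 26 in [3, 78] is true
  internal user: no → false
  plan = pro: enterprise == pro is false
  last request latency > 542 ms: 1760 > 542 is true
  country ∈ {BR, GB}: JP is not in the set → false
  app build number ≤ 962: 503 ≤ 962 is true
Combine:
[1.1.3.1] false OR true = true
[1.1.3] NOT true = false
[1.1.4] false → true (antecedent false ⇒ implication holds) = true
[1.1] false AND false AND false AND true = false
[1.2.1.2] true AND true = true
[1.2.1] true → true = true
[1.2.2] true AND true AND true = true
[1.2] true AND true = true
[1.3.1.2] false OR false = false
[1.3.1] false OR false = false
[1.3.2.1.2.1] true AND false = false
[1.3.2.1.2] NOT false = true
[1.3.2.1] false → true (antecedent false ⇒ implication holds) = true
[1.3.2] NOT true = false
[1.3] false → false (antecedent false ⇒ implication holds) = true
[1] exactly-one(false, true, true) = false
[2] exactly-one(false, true) = true
[root] false AND true = false
Overall: false → disabled

Disabled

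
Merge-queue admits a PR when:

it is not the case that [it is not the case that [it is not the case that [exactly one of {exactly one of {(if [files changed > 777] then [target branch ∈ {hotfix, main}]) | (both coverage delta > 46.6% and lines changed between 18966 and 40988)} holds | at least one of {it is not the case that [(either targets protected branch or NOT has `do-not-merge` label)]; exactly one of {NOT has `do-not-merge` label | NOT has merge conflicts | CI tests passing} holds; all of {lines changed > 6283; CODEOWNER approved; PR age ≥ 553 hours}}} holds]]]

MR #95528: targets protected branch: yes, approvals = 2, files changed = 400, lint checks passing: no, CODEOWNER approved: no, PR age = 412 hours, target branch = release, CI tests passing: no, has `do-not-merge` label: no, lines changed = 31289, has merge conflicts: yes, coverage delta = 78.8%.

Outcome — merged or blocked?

Blocked

Atomic conditions:
  files changed > 777: 400 > 777 is false
  target branch ∈ {hotfix, main}: release is not in the set → false
  coverage delta > 46.6%: 78.8 > 46.6 is true
  lines changed between 18966 and 40988: 31289 in [18966, 40988] is true
  targets protected branch: yes → true
  NOT has `do-not-merge` label: no → true
  NOT has merge conflicts: yes → false
  CI tests passing: no → false
  lines changed > 6283: 31289 > 6283 is true
  CODEOWNER approved: no → false
  PR age ≥ 553 hours: 412 ≥ 553 is false
Combine:
[1.1.1.1.1] false → false (antecedent false ⇒ implication holds) = true
[1.1.1.1.2] true AND true = true
[1.1.1.1] exactly-one(true, true) = false
[1.1.1.2.1.1] true OR true = true
[1.1.1.2.1] NOT true = false
[1.1.1.2.2] exactly-one(true, false, false) = true
[1.1.1.2.3] true AND false AND false = false
[1.1.1.2] false OR true OR false = true
[1.1.1] exactly-one(false, true) = true
[1.1] NOT true = false
[1] NOT false = true
[root] NOT true = false
Overall: false → blocked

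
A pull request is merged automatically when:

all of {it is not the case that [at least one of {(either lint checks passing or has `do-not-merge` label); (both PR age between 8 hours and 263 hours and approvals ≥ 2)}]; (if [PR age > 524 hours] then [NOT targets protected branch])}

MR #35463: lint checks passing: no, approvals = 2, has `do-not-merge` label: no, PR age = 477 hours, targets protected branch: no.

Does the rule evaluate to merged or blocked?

Merged

Atomic conditions:
  lint checks passing: no → false
  has `do-not-merge` label: no → false
  PR age between 8 hours and 263 hours: 477 in [8, 263] is false
  approvals ≥ 2: 2 ≥ 2 is true
  PR age > 524 hours: 477 > 524 is false
  NOT targets protected branch: no → true
Combine:
[1.1.1] false OR false = false
[1.1.2] false AND true = false
[1.1] false OR false = false
[1] NOT false = true
[2] false → true (antecedent false ⇒ implication holds) = true
[root] true AND true = true
Overall: true → merged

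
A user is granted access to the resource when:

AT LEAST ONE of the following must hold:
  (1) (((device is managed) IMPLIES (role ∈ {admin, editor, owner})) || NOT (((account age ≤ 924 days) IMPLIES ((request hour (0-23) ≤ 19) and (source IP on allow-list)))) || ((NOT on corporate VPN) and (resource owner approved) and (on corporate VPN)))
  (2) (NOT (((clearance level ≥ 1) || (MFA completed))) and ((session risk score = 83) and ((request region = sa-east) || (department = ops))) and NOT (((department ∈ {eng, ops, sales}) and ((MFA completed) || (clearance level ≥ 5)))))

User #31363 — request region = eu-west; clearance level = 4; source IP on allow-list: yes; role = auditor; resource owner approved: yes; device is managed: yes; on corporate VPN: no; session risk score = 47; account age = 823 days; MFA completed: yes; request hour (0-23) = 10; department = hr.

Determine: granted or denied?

Atomic conditions:
  device is managed: yes → true
  role ∈ {admin, editor, owner}: auditor is not in the set → false
  account age ≤ 924 days: 823 ≤ 924 is true
  request hour (0-23) ≤ 19: 10 ≤ 19 is true
  source IP on allow-list: yes → true
  NOT on corporate VPN: no → true
  resource owner approved: yes → true
  on corporate VPN: no → false
  clearance level ≥ 1: 4 ≥ 1 is true
  MFA completed: yes → true
  session risk score = 83: 47 == 83 is false
  request region = sa-east: eu-west == sa-east is false
  department = ops: hr == ops is false
  department ∈ {eng, ops, sales}: hr is not in the set → false
  clearance level ≥ 5: 4 ≥ 5 is false
Combine:
[1.1] true → false = false
[1.2.1.2] true AND true = true
[1.2.1] true → true = true
[1.2] NOT true = false
[1.3] true AND true AND false = false
[1] false OR false OR false = false
[2.1.1] true OR true = true
[2.1] NOT true = false
[2.2.2] false OR false = false
[2.2] false AND false = false
[2.3.1.2] true OR false = true
[2.3.1] false AND true = false
[2.3] NOT false = true
[2] false AND false AND true = false
[root] false OR false = false
Overall: false → denied

Denied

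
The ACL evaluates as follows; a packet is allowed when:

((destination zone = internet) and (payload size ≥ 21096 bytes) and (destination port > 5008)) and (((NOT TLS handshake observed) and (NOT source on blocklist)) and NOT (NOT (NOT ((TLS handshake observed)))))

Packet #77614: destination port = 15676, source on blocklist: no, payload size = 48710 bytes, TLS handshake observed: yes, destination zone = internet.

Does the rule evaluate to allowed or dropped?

Atomic conditions:
  destination zone = internet: internet == internet is true
  payload size ≥ 21096 bytes: 48710 ≥ 21096 is true
  destination port > 5008: 15676 > 5008 is true
  NOT TLS handshake observed: yes → false
  NOT source on blocklist: no → true
  TLS handshake observed: yes → true
Combine:
[1] true AND true AND true = true
[2.1] false AND true = false
[2.2.1.1] NOT true = false
[2.2.1] NOT false = true
[2.2] NOT true = false
[2] false AND false = false
[root] true AND false = false
Overall: false → dropped

Dropped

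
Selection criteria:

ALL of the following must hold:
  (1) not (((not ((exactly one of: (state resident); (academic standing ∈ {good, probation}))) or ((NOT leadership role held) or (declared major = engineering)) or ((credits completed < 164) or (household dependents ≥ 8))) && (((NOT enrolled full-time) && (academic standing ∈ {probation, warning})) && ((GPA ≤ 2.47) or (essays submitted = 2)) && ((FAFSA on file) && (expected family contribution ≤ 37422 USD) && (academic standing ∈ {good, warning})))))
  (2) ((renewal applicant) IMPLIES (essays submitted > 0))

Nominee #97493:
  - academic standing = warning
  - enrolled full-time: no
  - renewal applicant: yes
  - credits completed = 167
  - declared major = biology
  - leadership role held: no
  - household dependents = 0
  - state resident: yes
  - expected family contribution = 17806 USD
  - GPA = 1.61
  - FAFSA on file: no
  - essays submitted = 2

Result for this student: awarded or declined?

Atomic conditions:
  state resident: yes → true
  academic standing ∈ {good, probation}: warning is not in the set → false
  NOT leadership role held: no → true
  declared major = engineering: biology == engineering is false
  credits completed < 164: 167 < 164 is false
  household dependents ≥ 8: 0 ≥ 8 is false
  NOT enrolled full-time: no → true
  academic standing ∈ {probation, warning}: warning is in the set → true
  GPA ≤ 2.47: 1.61 ≤ 2.47 is true
  essays submitted = 2: 2 == 2 is true
  FAFSA on file: no → false
  expected family contribution ≤ 37422 USD: 17806 ≤ 37422 is true
  academic standing ∈ {good, warning}: warning is in the set → true
  renewal applicant: yes → true
  essays submitted > 0: 2 > 0 is true
Combine:
[1.1.1.1.1] exactly-one(true, false) = true
[1.1.1.1] NOT true = false
[1.1.1.2] true OR false = true
[1.1.1.3] false OR false = false
[1.1.1] false OR true OR false = true
[1.1.2.1] true AND true = true
[1.1.2.2] true OR true = true
[1.1.2.3] false AND true AND true = false
[1.1.2] true AND true AND false = false
[1.1] true AND false = false
[1] NOT false = true
[2] true → true = true
[root] true AND true = true
Overall: true → awarded

Awarded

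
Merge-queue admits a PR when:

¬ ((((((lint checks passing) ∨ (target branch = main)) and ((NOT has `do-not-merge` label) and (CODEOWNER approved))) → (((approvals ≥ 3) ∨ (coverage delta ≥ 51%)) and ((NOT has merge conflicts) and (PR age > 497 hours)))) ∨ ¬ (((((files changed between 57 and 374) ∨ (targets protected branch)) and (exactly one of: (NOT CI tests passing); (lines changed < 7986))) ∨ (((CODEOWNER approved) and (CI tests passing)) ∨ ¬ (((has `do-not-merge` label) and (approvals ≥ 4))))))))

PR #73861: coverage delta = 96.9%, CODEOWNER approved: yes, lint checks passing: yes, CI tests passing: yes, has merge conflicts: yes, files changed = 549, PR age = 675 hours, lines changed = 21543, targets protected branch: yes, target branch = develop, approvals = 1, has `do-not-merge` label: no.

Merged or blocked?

Atomic conditions:
  lint checks passing: yes → true
  target branch = main: develop == main is false
  NOT has `do-not-merge` label: no → true
  CODEOWNER approved: yes → true
  approvals ≥ 3: 1 ≥ 3 is false
  coverage delta ≥ 51%: 96.9 ≥ 51 is true
  NOT has merge conflicts: yes → false
  PR age > 497 hours: 675 > 497 is true
  files changed between 57 and 374: 549 in [57, 374] is false
  targets protected branch: yes → true
  NOT CI tests passing: yes → false
  lines changed < 7986: 21543 < 7986 is false
  CI tests passing: yes → true
  has `do-not-merge` label: no → false
  approvals ≥ 4: 1 ≥ 4 is false
Combine:
[1.1.1.1] true OR false = true
[1.1.1.2] true AND true = true
[1.1.1] true AND true = true
[1.1.2.1] false OR true = true
[1.1.2.2] false AND true = false
[1.1.2] true AND false = false
[1.1] true → false = false
[1.2.1.1.1] false OR true = true
[1.2.1.1.2] exactly-one(false, false) = false
[1.2.1.1] true AND false = false
[1.2.1.2.1] true AND true = true
[1.2.1.2.2.1] false AND false = false
[1.2.1.2.2] NOT false = true
[1.2.1.2] true OR true = true
[1.2.1] false OR true = true
[1.2] NOT true = false
[1] false OR false = false
[root] NOT false = true
Overall: true → merged

Merged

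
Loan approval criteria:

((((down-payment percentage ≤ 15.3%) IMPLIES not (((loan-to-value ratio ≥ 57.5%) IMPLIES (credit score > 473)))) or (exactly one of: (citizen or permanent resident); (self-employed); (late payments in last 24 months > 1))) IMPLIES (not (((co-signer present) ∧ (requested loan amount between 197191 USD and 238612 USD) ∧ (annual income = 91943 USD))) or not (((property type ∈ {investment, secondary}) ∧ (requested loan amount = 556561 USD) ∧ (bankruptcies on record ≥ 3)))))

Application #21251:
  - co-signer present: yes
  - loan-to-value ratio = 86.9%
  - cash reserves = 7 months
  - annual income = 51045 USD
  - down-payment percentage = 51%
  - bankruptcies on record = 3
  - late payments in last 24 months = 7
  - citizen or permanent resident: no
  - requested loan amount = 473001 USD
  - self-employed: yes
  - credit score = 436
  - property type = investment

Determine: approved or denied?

Atomic conditions:
  down-payment percentage ≤ 15.3%: 51 ≤ 15.3 is false
  loan-to-value ratio ≥ 57.5%: 86.9 ≥ 57.5 is true
  credit score > 473: 436 > 473 is false
  citizen or permanent resident: no → false
  self-employed: yes → true
  late payments in last 24 months > 1: 7 > 1 is true
  co-signer present: yes → true
  requested loan amount between 197191 USD and 238612 USD: 473001 in [197191, 238612] is false
  annual income = 91943 USD: 51045 == 91943 is false
  property type ∈ {investment, secondary}: investment is in the set → true
  requested loan amount = 556561 USD: 473001 == 556561 is false
  bankruptcies on record ≥ 3: 3 ≥ 3 is true
Combine:
[1.1.2.1] true → false = false
[1.1.2] NOT false = true
[1.1] false → true (antecedent false ⇒ implication holds) = true
[1.2] exactly-one(false, true, true) = false
[1] true OR false = true
[2.1.1] true AND false AND false = false
[2.1] NOT false = true
[2.2.1] true AND false AND true = false
[2.2] NOT false = true
[2] true OR true = true
[root] true → true = true
Overall: true → approved

Approved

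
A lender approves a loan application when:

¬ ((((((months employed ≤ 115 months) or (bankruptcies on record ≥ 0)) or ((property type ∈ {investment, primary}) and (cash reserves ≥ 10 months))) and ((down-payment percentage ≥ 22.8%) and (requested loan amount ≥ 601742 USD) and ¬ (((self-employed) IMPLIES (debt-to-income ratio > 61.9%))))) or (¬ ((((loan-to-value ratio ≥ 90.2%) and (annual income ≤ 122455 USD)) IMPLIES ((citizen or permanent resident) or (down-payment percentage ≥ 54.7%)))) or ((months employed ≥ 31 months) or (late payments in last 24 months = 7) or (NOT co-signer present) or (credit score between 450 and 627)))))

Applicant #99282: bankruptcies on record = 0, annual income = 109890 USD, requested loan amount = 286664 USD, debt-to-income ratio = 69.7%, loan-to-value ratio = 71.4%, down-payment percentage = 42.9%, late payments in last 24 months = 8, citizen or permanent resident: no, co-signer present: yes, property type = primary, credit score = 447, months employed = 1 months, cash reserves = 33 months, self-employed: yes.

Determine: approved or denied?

Approved

Atomic conditions:
  months employed ≤ 115 months: 1 ≤ 115 is true
  bankruptcies on record ≥ 0: 0 ≥ 0 is true
  property type ∈ {investment, primary}: primary is in the set → true
  cash reserves ≥ 10 months: 33 ≥ 10 is true
  down-payment percentage ≥ 22.8%: 42.9 ≥ 22.8 is true
  requested loan amount ≥ 601742 USD: 286664 ≥ 601742 is false
  self-employed: yes → true
  debt-to-income ratio > 61.9%: 69.7 > 61.9 is true
  loan-to-value ratio ≥ 90.2%: 71.4 ≥ 90.2 is false
  annual income ≤ 122455 USD: 109890 ≤ 122455 is true
  citizen or permanent resident: no → false
  down-payment percentage ≥ 54.7%: 42.9 ≥ 54.7 is false
  months employed ≥ 31 months: 1 ≥ 31 is false
  late payments in last 24 months = 7: 8 == 7 is false
  NOT co-signer present: yes → false
  credit score between 450 and 627: 447 in [450, 627] is false
Combine:
[1.1.1.1] true OR true = true
[1.1.1.2] true AND true = true
[1.1.1] true OR true = true
[1.1.2.3.1] true → true = true
[1.1.2.3] NOT true = false
[1.1.2] true AND false AND false = false
[1.1] true AND false = false
[1.2.1.1.1] false AND true = false
[1.2.1.1.2] false OR false = false
[1.2.1.1] false → false (antecedent false ⇒ implication holds) = true
[1.2.1] NOT true = false
[1.2.2] false OR false OR false OR false = false
[1.2] false OR false = false
[1] false OR false = false
[root] NOT false = true
Overall: true → approved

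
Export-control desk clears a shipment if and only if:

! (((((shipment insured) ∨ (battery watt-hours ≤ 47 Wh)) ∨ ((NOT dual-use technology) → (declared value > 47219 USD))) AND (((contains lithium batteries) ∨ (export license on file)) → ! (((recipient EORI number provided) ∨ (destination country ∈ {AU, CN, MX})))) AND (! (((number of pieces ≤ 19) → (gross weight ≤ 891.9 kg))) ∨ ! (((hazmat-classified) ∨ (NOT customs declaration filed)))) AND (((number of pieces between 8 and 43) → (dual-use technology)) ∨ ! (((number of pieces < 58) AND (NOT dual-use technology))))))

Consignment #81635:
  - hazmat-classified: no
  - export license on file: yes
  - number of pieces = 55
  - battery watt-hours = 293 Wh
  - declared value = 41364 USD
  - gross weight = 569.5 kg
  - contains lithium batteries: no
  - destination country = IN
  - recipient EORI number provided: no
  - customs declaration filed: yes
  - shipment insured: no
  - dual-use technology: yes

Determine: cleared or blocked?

Atomic conditions:
  shipment insured: no → false
  battery watt-hours ≤ 47 Wh: 293 ≤ 47 is false
  NOT dual-use technology: yes → false
  declared value > 47219 USD: 41364 > 47219 is false
  contains lithium batteries: no → false
  export license on file: yes → true
  recipient EORI number provided: no → false
  destination country ∈ {AU, CN, MX}: IN is not in the set → false
  number of pieces ≤ 19: 55 ≤ 19 is false
  gross weight ≤ 891.9 kg: 569.5 ≤ 891.9 is true
  hazmat-classified: no → false
  NOT customs declaration filed: yes → false
  number of pieces between 8 and 43: 55 in [8, 43] is false
  dual-use technology: yes → true
  number of pieces < 58: 55 < 58 is true
Combine:
[1.1.1] false OR false = false
[1.1.2] false → false (antecedent false ⇒ implication holds) = true
[1.1] false OR true = true
[1.2.1] false OR true = true
[1.2.2.1] false OR false = false
[1.2.2] NOT false = true
[1.2] true → true = true
[1.3.1.1] false → true (antecedent false ⇒ implication holds) = true
[1.3.1] NOT true = false
[1.3.2.1] false OR false = false
[1.3.2] NOT false = true
[1.3] false OR true = true
[1.4.1] false → true (antecedent false ⇒ implication holds) = true
[1.4.2.1] true AND false = false
[1.4.2] NOT false = true
[1.4] true OR true = true
[1] true AND true AND true AND true = true
[root] NOT true = false
Overall: false → blocked

Blocked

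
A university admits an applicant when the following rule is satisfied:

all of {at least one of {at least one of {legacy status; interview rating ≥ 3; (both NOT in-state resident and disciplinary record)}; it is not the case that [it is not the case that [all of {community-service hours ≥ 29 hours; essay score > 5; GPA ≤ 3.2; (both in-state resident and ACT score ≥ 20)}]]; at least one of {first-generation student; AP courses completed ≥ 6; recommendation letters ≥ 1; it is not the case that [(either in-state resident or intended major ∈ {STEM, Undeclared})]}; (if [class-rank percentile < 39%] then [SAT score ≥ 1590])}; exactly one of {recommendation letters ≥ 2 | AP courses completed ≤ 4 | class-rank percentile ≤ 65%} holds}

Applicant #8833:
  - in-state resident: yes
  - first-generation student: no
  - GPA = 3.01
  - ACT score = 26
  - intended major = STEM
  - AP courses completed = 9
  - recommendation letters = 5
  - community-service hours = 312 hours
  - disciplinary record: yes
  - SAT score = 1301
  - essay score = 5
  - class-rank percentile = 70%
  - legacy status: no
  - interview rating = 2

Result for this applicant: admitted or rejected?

Admitted

Atomic conditions:
  legacy status: no → false
  interview rating ≥ 3: 2 ≥ 3 is false
  NOT in-state resident: yes → false
  disciplinary record: yes → true
  community-service hours ≥ 29 hours: 312 ≥ 29 is true
  essay score > 5: 5 > 5 is false
  GPA ≤ 3.2: 3.01 ≤ 3.2 is true
  in-state resident: yes → true
  ACT score ≥ 20: 26 ≥ 20 is true
  first-generation student: no → false
  AP courses completed ≥ 6: 9 ≥ 6 is true
  recommendation letters ≥ 1: 5 ≥ 1 is true
  intended major ∈ {STEM, Undeclared}: STEM is in the set → true
  class-rank percentile < 39%: 70 < 39 is false
  SAT score ≥ 1590: 1301 ≥ 1590 is false
  recommendation letters ≥ 2: 5 ≥ 2 is true
  AP courses completed ≤ 4: 9 ≤ 4 is false
  class-rank percentile ≤ 65%: 70 ≤ 65 is false
Combine:
[1.1.3] false AND true = false
[1.1] false OR false OR false = false
[1.2.1.1.4] true AND true = true
[1.2.1.1] true AND false AND true AND true = false
[1.2.1] NOT false = true
[1.2] NOT true = false
[1.3.4.1] true OR true = true
[1.3.4] NOT true = false
[1.3] false OR true OR true OR false = true
[1.4] false → false (antecedent false ⇒ implication holds) = true
[1] false OR false OR true OR true = true
[2] exactly-one(true, false, false) = true
[root] true AND true = true
Overall: true → admitted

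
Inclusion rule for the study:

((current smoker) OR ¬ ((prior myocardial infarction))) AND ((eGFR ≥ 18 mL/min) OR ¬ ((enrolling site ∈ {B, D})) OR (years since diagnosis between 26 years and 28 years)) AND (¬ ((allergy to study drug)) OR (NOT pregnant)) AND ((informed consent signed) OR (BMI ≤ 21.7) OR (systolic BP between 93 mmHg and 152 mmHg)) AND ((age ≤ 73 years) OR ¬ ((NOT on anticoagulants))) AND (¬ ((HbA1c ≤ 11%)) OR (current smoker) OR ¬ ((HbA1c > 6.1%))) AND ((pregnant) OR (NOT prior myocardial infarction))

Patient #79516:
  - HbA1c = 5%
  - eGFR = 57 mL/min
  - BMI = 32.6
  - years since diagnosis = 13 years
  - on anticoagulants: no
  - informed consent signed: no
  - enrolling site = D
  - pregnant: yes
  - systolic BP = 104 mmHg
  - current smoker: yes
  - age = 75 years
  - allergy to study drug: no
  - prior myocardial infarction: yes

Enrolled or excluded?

Atomic conditions:
  current smoker: yes → true
  prior myocardial infarction: yes → true
  eGFR ≥ 18 mL/min: 57 ≥ 18 is true
  enrolling site ∈ {B, D}: D is in the set → true
  years since diagnosis between 26 years and 28 years: 13 in [26, 28] is false
  allergy to study drug: no → false
  NOT pregnant: yes → false
  informed consent signed: no → false
  BMI ≤ 21.7: 32.6 ≤ 21.7 is false
  systolic BP between 93 mmHg and 152 mmHg: 104 in [93, 152] is true
  age ≤ 73 years: 75 ≤ 73 is false
  NOT on anticoagulants: no → true
  HbA1c ≤ 11%: 5 ≤ 11 is true
  HbA1c > 6.1%: 5 > 6.1 is false
  pregnant: yes → true
  NOT prior myocardial infarction: yes → false
Combine:
[1.2] NOT true = false
[1] true OR false = true
[2.2] NOT true = false
[2] true OR false OR false = true
[3.1] NOT false = true
[3] true OR false = true
[4] false OR false OR true = true
[5.2] NOT true = false
[5] false OR false = false
[6.1] NOT true = false
[6.3] NOT false = true
[6] false OR true OR true = true
[7] true OR false = true
[root] true AND true AND true AND true AND false AND true AND true = false
Overall: false → excluded

Excluded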